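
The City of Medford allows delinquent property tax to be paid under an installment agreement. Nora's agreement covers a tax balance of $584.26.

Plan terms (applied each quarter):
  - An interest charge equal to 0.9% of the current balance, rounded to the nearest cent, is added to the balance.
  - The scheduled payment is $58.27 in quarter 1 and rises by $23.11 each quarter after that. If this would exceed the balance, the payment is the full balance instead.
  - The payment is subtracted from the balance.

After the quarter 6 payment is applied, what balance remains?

$0.00

Quarter 1: $584.26 +$5.26 interest = $589.52; pay $58.27 → $531.25
Quarter 2: $531.25 +$4.78 interest = $536.03; pay $81.38 → $454.65
Quarter 3: $454.65 +$4.09 interest = $458.74; pay $104.49 → $354.25
Quarter 4: $354.25 +$3.19 interest = $357.44; pay $127.60 → $229.84
Quarter 5: $229.84 +$2.07 interest = $231.91; pay $150.71 → $81.20
Quarter 6: $81.20 +$0.73 interest = $81.93; pay $81.93 → $0.00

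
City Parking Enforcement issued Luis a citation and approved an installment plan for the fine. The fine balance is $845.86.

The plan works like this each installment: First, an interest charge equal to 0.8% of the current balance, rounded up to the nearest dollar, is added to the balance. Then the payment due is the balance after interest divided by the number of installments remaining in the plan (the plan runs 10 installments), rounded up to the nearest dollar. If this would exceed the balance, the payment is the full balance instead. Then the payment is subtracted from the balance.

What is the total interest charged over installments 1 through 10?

$43.00

# | Opening | Interest | Payment | End bal
1 | $845.86 | $7.00 | $86.00 | $766.86
2 | $766.86 | $7.00 | $86.00 | $687.86
3 | $687.86 | $6.00 | $87.00 | $606.86
4 | $606.86 | $5.00 | $88.00 | $523.86
5 | $523.86 | $5.00 | $89.00 | $439.86
6 | $439.86 | $4.00 | $89.00 | $354.86
7 | $354.86 | $3.00 | $90.00 | $267.86
8 | $267.86 | $3.00 | $91.00 | $179.86
9 | $179.86 | $2.00 | $91.00 | $90.86
10 | $90.86 | $1.00 | $91.86 | $0.00
Total interest: $7.00 + $7.00 + $6.00 + $5.00 + $5.00 + $4.00 + $3.00 + $3.00 + $2.00 + $1.00 = $43.00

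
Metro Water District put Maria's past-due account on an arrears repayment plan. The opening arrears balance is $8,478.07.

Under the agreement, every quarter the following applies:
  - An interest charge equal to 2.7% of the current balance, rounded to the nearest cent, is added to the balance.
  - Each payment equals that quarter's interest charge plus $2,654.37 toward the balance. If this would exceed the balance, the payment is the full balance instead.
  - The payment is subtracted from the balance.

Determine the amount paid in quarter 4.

$528.86

Quarter 1: opening $8,478.07; interest $228.91 → $8,706.98; payment $2,883.28; balance $5,823.70
Quarter 2: opening $5,823.70; interest $157.24 → $5,980.94; payment $2,811.61; balance $3,169.33
Quarter 3: opening $3,169.33; interest $85.57 → $3,254.90; payment $2,739.94; balance $514.96
Quarter 4: opening $514.96; interest $13.90 → $528.86; payment $528.86; balance $0.00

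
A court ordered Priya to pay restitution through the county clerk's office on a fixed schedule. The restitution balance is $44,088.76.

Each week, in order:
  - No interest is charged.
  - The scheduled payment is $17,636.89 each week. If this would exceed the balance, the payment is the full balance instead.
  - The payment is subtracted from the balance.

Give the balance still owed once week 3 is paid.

Week 1: opening $44,088.76; payment $17,636.89; balance $26,451.87
Week 2: opening $26,451.87; payment $17,636.89; balance $8,814.98
Week 3: opening $8,814.98; payment $8,814.98; balance $0.00

$0.00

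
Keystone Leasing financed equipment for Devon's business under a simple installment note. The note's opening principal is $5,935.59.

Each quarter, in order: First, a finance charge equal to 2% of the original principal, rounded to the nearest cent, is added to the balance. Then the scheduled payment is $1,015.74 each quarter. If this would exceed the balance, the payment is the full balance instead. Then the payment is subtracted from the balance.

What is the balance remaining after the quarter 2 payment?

$4,141.53

Quarter 1: opening $5,935.59; interest $118.71 → $6,054.30; payment $1,015.74; balance $5,038.56
Quarter 2: opening $5,038.56; interest $118.71 → $5,157.27; payment $1,015.74; balance $4,141.53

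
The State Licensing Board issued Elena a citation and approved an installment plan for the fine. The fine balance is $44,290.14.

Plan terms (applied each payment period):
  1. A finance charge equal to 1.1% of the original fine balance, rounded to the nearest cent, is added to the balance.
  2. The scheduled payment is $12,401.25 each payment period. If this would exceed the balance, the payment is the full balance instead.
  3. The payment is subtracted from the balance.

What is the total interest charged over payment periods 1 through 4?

Payment period 1: opening $44,290.14; interest $487.19 → $44,777.33; payment $12,401.25; balance $32,376.08
Payment period 2: opening $32,376.08; interest $487.19 → $32,863.27; payment $12,401.25; balance $20,462.02
Payment period 3: opening $20,462.02; interest $487.19 → $20,949.21; payment $12,401.25; balance $8,547.96
Payment period 4: opening $8,547.96; interest $487.19 → $9,035.15; payment $9,035.15; balance $0.00
Total interest: $487.19 + $487.19 + $487.19 + $487.19 = $1,948.76

$1,948.76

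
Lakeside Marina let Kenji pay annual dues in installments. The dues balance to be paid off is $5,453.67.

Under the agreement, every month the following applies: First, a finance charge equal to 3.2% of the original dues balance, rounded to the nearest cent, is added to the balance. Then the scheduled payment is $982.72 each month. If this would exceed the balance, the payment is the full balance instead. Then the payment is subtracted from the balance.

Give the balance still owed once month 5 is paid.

$1,412.67

Month 1: $5,453.67 +$174.52 interest = $5,628.19; pay $982.72 → $4,645.47
Month 2: $4,645.47 +$174.52 interest = $4,819.99; pay $982.72 → $3,837.27
Month 3: $3,837.27 +$174.52 interest = $4,011.79; pay $982.72 → $3,029.07
Month 4: $3,029.07 +$174.52 interest = $3,203.59; pay $982.72 → $2,220.87
Month 5: $2,220.87 +$174.52 interest = $2,395.39; pay $982.72 → $1,412.67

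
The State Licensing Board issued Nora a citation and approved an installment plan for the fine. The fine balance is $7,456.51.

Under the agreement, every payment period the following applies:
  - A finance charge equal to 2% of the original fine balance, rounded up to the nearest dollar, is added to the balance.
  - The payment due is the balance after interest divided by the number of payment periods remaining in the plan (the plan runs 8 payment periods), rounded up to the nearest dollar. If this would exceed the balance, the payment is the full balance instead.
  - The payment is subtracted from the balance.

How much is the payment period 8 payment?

Payment period 1: $7,456.51 +$150.00 interest = $7,606.51; pay $951.00 → $6,655.51
Payment period 2: $6,655.51 +$150.00 interest = $6,805.51; pay $973.00 → $5,832.51
Payment period 3: $5,832.51 +$150.00 interest = $5,982.51; pay $998.00 → $4,984.51
Payment period 4: $4,984.51 +$150.00 interest = $5,134.51; pay $1,027.00 → $4,107.51
Payment period 5: $4,107.51 +$150.00 interest = $4,257.51; pay $1,065.00 → $3,192.51
Payment period 6: $3,192.51 +$150.00 interest = $3,342.51; pay $1,115.00 → $2,227.51
Payment period 7: $2,227.51 +$150.00 interest = $2,377.51; pay $1,189.00 → $1,188.51
Payment period 8: $1,188.51 +$150.00 interest = $1,338.51; pay $1,338.51 → $0.00

$1,338.51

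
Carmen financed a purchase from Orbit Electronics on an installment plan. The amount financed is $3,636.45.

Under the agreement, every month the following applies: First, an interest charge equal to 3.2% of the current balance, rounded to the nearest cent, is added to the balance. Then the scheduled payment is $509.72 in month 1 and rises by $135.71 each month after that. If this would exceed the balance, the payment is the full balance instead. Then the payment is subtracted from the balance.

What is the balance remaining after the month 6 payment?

$0.00

Month 1: opening $3,636.45; interest $116.37 → $3,752.82; payment $509.72; balance $3,243.10
Month 2: opening $3,243.10; interest $103.78 → $3,346.88; payment $645.43; balance $2,701.45
Month 3: opening $2,701.45; interest $86.45 → $2,787.90; payment $781.14; balance $2,006.76
Month 4: opening $2,006.76; interest $64.22 → $2,070.98; payment $916.85; balance $1,154.13
Month 5: opening $1,154.13; interest $36.93 → $1,191.06; payment $1,052.56; balance $138.50
Month 6: opening $138.50; interest $4.43 → $142.93; payment $142.93; balance $0.00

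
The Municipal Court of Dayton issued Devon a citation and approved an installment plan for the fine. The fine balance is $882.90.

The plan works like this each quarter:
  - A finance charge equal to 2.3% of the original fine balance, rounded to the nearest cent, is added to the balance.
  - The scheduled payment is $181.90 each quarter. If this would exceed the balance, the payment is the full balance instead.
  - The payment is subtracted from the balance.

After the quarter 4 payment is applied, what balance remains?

Quarter 1: opening $882.90; interest $20.31 → $903.21; payment $181.90; balance $721.31
Quarter 2: opening $721.31; interest $20.31 → $741.62; payment $181.90; balance $559.72
Quarter 3: opening $559.72; interest $20.31 → $580.03; payment $181.90; balance $398.13
Quarter 4: opening $398.13; interest $20.31 → $418.44; payment $181.90; balance $236.54

$236.54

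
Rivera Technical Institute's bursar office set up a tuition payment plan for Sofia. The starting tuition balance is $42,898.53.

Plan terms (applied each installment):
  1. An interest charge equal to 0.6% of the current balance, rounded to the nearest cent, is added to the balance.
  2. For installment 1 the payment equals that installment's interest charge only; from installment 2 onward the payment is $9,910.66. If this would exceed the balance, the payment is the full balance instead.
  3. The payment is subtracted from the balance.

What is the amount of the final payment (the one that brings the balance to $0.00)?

$3,960.16

Installment 1: $42,898.53 +$257.39 interest = $43,155.92; pay $257.39 → $42,898.53
Installment 2: $42,898.53 +$257.39 interest = $43,155.92; pay $9,910.66 → $33,245.26
Installment 3: $33,245.26 +$199.47 interest = $33,444.73; pay $9,910.66 → $23,534.07
Installment 4: $23,534.07 +$141.20 interest = $23,675.27; pay $9,910.66 → $13,764.61
Installment 5: $13,764.61 +$82.59 interest = $13,847.20; pay $9,910.66 → $3,936.54
Installment 6: $3,936.54 +$23.62 interest = $3,960.16; pay $3,960.16 → $0.00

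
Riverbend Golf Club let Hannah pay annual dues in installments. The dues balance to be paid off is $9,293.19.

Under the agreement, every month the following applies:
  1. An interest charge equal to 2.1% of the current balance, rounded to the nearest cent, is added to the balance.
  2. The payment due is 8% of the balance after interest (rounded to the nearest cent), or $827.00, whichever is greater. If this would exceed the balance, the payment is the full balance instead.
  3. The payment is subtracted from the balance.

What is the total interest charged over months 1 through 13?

# | Opening | Interest | Payment | End bal
1 | $9,293.19 | $195.16 | $827.00 | $8,661.35
2 | $8,661.35 | $181.89 | $827.00 | $8,016.24
3 | $8,016.24 | $168.34 | $827.00 | $7,357.58
4 | $7,357.58 | $154.51 | $827.00 | $6,685.09
5 | $6,685.09 | $140.39 | $827.00 | $5,998.48
6 | $5,998.48 | $125.97 | $827.00 | $5,297.45
7 | $5,297.45 | $111.25 | $827.00 | $4,581.70
8 | $4,581.70 | $96.22 | $827.00 | $3,850.92
9 | $3,850.92 | $80.87 | $827.00 | $3,104.79
10 | $3,104.79 | $65.20 | $827.00 | $2,342.99
11 | $2,342.99 | $49.20 | $827.00 | $1,565.19
12 | $1,565.19 | $32.87 | $827.00 | $771.06
13 | $771.06 | $16.19 | $787.25 | $0.00
Total interest: $195.16 + $181.89 + $168.34 + $154.51 + $140.39 + $125.97 + $111.25 + $96.22 + $80.87 + $65.20 + $49.20 + $32.87 + $16.19 = $1,418.06

$1,418.06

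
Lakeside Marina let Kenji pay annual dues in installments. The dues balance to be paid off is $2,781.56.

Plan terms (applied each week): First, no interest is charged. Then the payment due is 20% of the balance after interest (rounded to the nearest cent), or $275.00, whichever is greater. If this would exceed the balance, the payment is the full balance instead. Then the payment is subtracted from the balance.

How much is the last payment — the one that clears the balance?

$39.33

# | Opening | Payment | End bal
1 | $2,781.56 | $556.31 | $2,225.25
2 | $2,225.25 | $445.05 | $1,780.20
3 | $1,780.20 | $356.04 | $1,424.16
4 | $1,424.16 | $284.83 | $1,139.33
5 | $1,139.33 | $275.00 | $864.33
6 | $864.33 | $275.00 | $589.33
7 | $589.33 | $275.00 | $314.33
8 | $314.33 | $275.00 | $39.33
9 | $39.33 | $39.33 | $0.00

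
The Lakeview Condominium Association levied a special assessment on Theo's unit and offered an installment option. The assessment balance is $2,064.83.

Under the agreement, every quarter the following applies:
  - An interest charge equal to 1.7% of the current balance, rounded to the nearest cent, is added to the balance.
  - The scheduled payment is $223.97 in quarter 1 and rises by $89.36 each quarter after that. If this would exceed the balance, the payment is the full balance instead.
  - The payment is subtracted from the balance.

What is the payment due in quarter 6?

Quarter 1: $2,064.83 +$35.10 interest = $2,099.93; pay $223.97 → $1,875.96
Quarter 2: $1,875.96 +$31.89 interest = $1,907.85; pay $313.33 → $1,594.52
Quarter 3: $1,594.52 +$27.11 interest = $1,621.63; pay $402.69 → $1,218.94
Quarter 4: $1,218.94 +$20.72 interest = $1,239.66; pay $492.05 → $747.61
Quarter 5: $747.61 +$12.71 interest = $760.32; pay $581.41 → $178.91
Quarter 6: $178.91 +$3.04 interest = $181.95; pay $181.95 → $0.00

$181.95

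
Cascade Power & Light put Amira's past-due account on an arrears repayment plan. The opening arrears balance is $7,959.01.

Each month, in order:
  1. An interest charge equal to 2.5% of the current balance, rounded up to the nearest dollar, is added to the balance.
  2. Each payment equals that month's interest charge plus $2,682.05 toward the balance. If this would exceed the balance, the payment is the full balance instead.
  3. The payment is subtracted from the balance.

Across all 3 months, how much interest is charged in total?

$396.00

Month 1: opening $7,959.01; interest $199.00 → $8,158.01; payment $2,881.05; balance $5,276.96
Month 2: opening $5,276.96; interest $132.00 → $5,408.96; payment $2,814.05; balance $2,594.91
Month 3: opening $2,594.91; interest $65.00 → $2,659.91; payment $2,659.91; balance $0.00
Total interest: $199.00 + $132.00 + $65.00 = $396.00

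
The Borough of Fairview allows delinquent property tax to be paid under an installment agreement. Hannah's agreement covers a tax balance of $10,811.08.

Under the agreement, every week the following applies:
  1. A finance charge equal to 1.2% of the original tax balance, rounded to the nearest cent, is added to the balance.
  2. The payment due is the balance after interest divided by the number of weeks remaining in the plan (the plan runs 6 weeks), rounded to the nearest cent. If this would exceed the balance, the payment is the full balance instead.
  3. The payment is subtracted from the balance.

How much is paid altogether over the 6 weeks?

$11,589.46

# | Opening | Interest | Payment | End bal
1 | $10,811.08 | $129.73 | $1,823.47 | $9,117.34
2 | $9,117.34 | $129.73 | $1,849.41 | $7,397.66
3 | $7,397.66 | $129.73 | $1,881.85 | $5,645.54
4 | $5,645.54 | $129.73 | $1,925.09 | $3,850.18
5 | $3,850.18 | $129.73 | $1,989.96 | $1,989.95
6 | $1,989.95 | $129.73 | $2,119.68 | $0.00
Total paid: $11,589.46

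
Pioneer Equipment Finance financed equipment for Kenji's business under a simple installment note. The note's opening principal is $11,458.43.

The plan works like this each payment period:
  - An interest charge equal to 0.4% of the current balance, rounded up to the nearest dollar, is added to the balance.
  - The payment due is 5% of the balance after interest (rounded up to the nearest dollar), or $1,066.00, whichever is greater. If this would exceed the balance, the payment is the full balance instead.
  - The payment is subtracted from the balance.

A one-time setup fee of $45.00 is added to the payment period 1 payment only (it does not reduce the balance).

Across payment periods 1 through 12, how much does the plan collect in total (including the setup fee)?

# | Opening | Interest | Payment | Fee | End bal
1 | $11,458.43 | $46.00 | $1,066.00 | $45.00 | $10,438.43
2 | $10,438.43 | $42.00 | $1,066.00 | — | $9,414.43
3 | $9,414.43 | $38.00 | $1,066.00 | — | $8,386.43
4 | $8,386.43 | $34.00 | $1,066.00 | — | $7,354.43
5 | $7,354.43 | $30.00 | $1,066.00 | — | $6,318.43
6 | $6,318.43 | $26.00 | $1,066.00 | — | $5,278.43
7 | $5,278.43 | $22.00 | $1,066.00 | — | $4,234.43
8 | $4,234.43 | $17.00 | $1,066.00 | — | $3,185.43
9 | $3,185.43 | $13.00 | $1,066.00 | — | $2,132.43
10 | $2,132.43 | $9.00 | $1,066.00 | — | $1,075.43
11 | $1,075.43 | $5.00 | $1,066.00 | — | $14.43
12 | $14.43 | $1.00 | $15.43 | — | $0.00
Total paid: $11,786.43

$11,786.43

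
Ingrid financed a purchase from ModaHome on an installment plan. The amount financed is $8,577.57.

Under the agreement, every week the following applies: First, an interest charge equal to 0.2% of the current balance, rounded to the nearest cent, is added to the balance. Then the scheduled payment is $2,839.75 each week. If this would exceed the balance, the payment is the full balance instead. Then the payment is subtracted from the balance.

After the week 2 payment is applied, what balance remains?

Week 1: opening $8,577.57; interest $17.16 → $8,594.73; payment $2,839.75; balance $5,754.98
Week 2: opening $5,754.98; interest $11.51 → $5,766.49; payment $2,839.75; balance $2,926.74

$2,926.74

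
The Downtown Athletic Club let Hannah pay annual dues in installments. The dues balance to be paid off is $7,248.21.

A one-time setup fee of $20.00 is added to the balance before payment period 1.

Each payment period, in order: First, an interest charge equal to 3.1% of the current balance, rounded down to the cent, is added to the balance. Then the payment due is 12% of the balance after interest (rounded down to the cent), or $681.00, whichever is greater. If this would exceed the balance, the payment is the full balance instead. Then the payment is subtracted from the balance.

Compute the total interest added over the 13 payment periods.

$1,520.15

Payment period 1: opening $7,268.21; interest $225.31 → $7,493.52; payment $899.22; balance $6,594.30
Payment period 2: opening $6,594.30; interest $204.42 → $6,798.72; payment $815.84; balance $5,982.88
Payment period 3: opening $5,982.88; interest $185.46 → $6,168.34; payment $740.20; balance $5,428.14
Payment period 4: opening $5,428.14; interest $168.27 → $5,596.41; payment $681.00; balance $4,915.41
Payment period 5: opening $4,915.41; interest $152.37 → $5,067.78; payment $681.00; balance $4,386.78
Payment period 6: opening $4,386.78; interest $135.99 → $4,522.77; payment $681.00; balance $3,841.77
Payment period 7: opening $3,841.77; interest $119.09 → $3,960.86; payment $681.00; balance $3,279.86
Payment period 8: opening $3,279.86; interest $101.67 → $3,381.53; payment $681.00; balance $2,700.53
Payment period 9: opening $2,700.53; interest $83.71 → $2,784.24; payment $681.00; balance $2,103.24
Payment period 10: opening $2,103.24; interest $65.20 → $2,168.44; payment $681.00; balance $1,487.44
Payment period 11: opening $1,487.44; interest $46.11 → $1,533.55; payment $681.00; balance $852.55
Payment period 12: opening $852.55; interest $26.42 → $878.97; payment $681.00; balance $197.97
Payment period 13: opening $197.97; interest $6.13 → $204.10; payment $204.10; balance $0.00
Total interest: $225.31 + $204.42 + $185.46 + $168.27 + $152.37 + $135.99 + $119.09 + $101.67 + $83.71 + $65.20 + $46.11 + $26.42 + $6.13 = $1,520.15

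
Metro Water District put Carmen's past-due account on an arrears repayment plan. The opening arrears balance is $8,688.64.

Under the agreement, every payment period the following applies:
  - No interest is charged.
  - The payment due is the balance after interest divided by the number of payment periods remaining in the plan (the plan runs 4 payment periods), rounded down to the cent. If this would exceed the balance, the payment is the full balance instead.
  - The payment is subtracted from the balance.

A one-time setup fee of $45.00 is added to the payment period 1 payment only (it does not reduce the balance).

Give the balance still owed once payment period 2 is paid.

$4,344.32

Payment period 1: opening $8,688.64; payment $2,172.16 (+ $45.00 fee); balance $6,516.48
Payment period 2: opening $6,516.48; payment $2,172.16; balance $4,344.32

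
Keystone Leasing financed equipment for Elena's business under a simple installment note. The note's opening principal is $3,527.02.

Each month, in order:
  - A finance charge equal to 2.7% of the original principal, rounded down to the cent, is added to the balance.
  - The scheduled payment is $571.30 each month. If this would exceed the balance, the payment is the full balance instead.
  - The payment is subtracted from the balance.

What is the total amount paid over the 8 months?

Month 1: opening $3,527.02; interest $95.22 → $3,622.24; payment $571.30; balance $3,050.94
Month 2: opening $3,050.94; interest $95.22 → $3,146.16; payment $571.30; balance $2,574.86
Month 3: opening $2,574.86; interest $95.22 → $2,670.08; payment $571.30; balance $2,098.78
Month 4: opening $2,098.78; interest $95.22 → $2,194.00; payment $571.30; balance $1,622.70
Month 5: opening $1,622.70; interest $95.22 → $1,717.92; payment $571.30; balance $1,146.62
Month 6: opening $1,146.62; interest $95.22 → $1,241.84; payment $571.30; balance $670.54
Month 7: opening $670.54; interest $95.22 → $765.76; payment $571.30; balance $194.46
Month 8: opening $194.46; interest $95.22 → $289.68; payment $289.68; balance $0.00
Total paid: $4,288.78

$4,288.78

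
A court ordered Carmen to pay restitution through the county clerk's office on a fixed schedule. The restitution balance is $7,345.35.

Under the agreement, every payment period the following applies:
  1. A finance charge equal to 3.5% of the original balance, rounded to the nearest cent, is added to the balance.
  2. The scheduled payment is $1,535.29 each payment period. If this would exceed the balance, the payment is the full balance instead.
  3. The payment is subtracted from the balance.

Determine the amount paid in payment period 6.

$1,211.44

Payment period 1: opening $7,345.35; interest $257.09 → $7,602.44; payment $1,535.29; balance $6,067.15
Payment period 2: opening $6,067.15; interest $257.09 → $6,324.24; payment $1,535.29; balance $4,788.95
Payment period 3: opening $4,788.95; interest $257.09 → $5,046.04; payment $1,535.29; balance $3,510.75
Payment period 4: opening $3,510.75; interest $257.09 → $3,767.84; payment $1,535.29; balance $2,232.55
Payment period 5: opening $2,232.55; interest $257.09 → $2,489.64; payment $1,535.29; balance $954.35
Payment period 6: opening $954.35; interest $257.09 → $1,211.44; payment $1,211.44; balance $0.00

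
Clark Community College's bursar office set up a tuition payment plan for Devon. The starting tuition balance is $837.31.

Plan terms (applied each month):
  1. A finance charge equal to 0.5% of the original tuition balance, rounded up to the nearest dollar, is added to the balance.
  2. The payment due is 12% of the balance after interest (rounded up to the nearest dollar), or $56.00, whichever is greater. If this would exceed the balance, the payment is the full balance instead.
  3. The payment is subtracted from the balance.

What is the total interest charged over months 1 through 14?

$70.00

Month 1: $837.31 +$5.00 interest = $842.31; pay $102.00 → $740.31
Month 2: $740.31 +$5.00 interest = $745.31; pay $90.00 → $655.31
Month 3: $655.31 +$5.00 interest = $660.31; pay $80.00 → $580.31
Month 4: $580.31 +$5.00 interest = $585.31; pay $71.00 → $514.31
Month 5: $514.31 +$5.00 interest = $519.31; pay $63.00 → $456.31
Month 6: $456.31 +$5.00 interest = $461.31; pay $56.00 → $405.31
Month 7: $405.31 +$5.00 interest = $410.31; pay $56.00 → $354.31
Month 8: $354.31 +$5.00 interest = $359.31; pay $56.00 → $303.31
Month 9: $303.31 +$5.00 interest = $308.31; pay $56.00 → $252.31
Month 10: $252.31 +$5.00 interest = $257.31; pay $56.00 → $201.31
Month 11: $201.31 +$5.00 interest = $206.31; pay $56.00 → $150.31
Month 12: $150.31 +$5.00 interest = $155.31; pay $56.00 → $99.31
Month 13: $99.31 +$5.00 interest = $104.31; pay $56.00 → $48.31
Month 14: $48.31 +$5.00 interest = $53.31; pay $53.31 → $0.00
Total interest: $5.00 + $5.00 + $5.00 + $5.00 + $5.00 + $5.00 + $5.00 + $5.00 + $5.00 + $5.00 + $5.00 + $5.00 + $5.00 + $5.00 = $70.00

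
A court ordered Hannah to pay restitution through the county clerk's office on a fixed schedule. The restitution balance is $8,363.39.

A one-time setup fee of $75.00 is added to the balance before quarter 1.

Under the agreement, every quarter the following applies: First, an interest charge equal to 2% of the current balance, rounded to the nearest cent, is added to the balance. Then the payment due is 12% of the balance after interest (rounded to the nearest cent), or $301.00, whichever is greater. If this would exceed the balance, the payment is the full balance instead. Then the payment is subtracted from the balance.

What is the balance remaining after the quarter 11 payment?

Quarter 1: opening $8,438.39; interest $168.77 → $8,607.16; payment $1,032.86; balance $7,574.30
Quarter 2: opening $7,574.30; interest $151.49 → $7,725.79; payment $927.09; balance $6,798.70
Quarter 3: opening $6,798.70; interest $135.97 → $6,934.67; payment $832.16; balance $6,102.51
Quarter 4: opening $6,102.51; interest $122.05 → $6,224.56; payment $746.95; balance $5,477.61
Quarter 5: opening $5,477.61; interest $109.55 → $5,587.16; payment $670.46; balance $4,916.70
Quarter 6: opening $4,916.70; interest $98.33 → $5,015.03; payment $601.80; balance $4,413.23
Quarter 7: opening $4,413.23; interest $88.26 → $4,501.49; payment $540.18; balance $3,961.31
Quarter 8: opening $3,961.31; interest $79.23 → $4,040.54; payment $484.86; balance $3,555.68
Quarter 9: opening $3,555.68; interest $71.11 → $3,626.79; payment $435.21; balance $3,191.58
Quarter 10: opening $3,191.58; interest $63.83 → $3,255.41; payment $390.65; balance $2,864.76
Quarter 11: opening $2,864.76; interest $57.30 → $2,922.06; payment $350.65; balance $2,571.41

$2,571.41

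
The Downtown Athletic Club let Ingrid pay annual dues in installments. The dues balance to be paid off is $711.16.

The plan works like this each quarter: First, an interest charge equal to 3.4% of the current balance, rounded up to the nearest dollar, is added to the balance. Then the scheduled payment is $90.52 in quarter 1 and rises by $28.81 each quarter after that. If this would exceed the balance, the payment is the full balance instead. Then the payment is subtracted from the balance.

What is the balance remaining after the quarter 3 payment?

$419.17

Quarter 1: $711.16 +$25.00 interest = $736.16; pay $90.52 → $645.64
Quarter 2: $645.64 +$22.00 interest = $667.64; pay $119.33 → $548.31
Quarter 3: $548.31 +$19.00 interest = $567.31; pay $148.14 → $419.17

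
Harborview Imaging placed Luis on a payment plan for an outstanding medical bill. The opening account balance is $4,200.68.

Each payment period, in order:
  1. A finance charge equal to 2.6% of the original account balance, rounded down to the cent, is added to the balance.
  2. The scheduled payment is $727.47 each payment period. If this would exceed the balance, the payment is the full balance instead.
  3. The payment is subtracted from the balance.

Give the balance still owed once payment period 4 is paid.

$1,727.64

Payment period 1: opening $4,200.68; interest $109.21 → $4,309.89; payment $727.47; balance $3,582.42
Payment period 2: opening $3,582.42; interest $109.21 → $3,691.63; payment $727.47; balance $2,964.16
Payment period 3: opening $2,964.16; interest $109.21 → $3,073.37; payment $727.47; balance $2,345.90
Payment period 4: opening $2,345.90; interest $109.21 → $2,455.11; payment $727.47; balance $1,727.64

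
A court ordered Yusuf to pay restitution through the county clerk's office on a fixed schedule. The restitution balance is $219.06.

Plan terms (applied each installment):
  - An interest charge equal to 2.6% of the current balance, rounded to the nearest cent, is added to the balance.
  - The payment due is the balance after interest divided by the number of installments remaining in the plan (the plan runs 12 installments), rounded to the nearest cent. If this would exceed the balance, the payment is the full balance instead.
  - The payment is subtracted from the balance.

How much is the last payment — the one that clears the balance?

Installment 1: $219.06 +$5.70 interest = $224.76; pay $18.73 → $206.03
Installment 2: $206.03 +$5.36 interest = $211.39; pay $19.22 → $192.17
Installment 3: $192.17 +$5.00 interest = $197.17; pay $19.72 → $177.45
Installment 4: $177.45 +$4.61 interest = $182.06; pay $20.23 → $161.83
Installment 5: $161.83 +$4.21 interest = $166.04; pay $20.76 → $145.28
Installment 6: $145.28 +$3.78 interest = $149.06; pay $21.29 → $127.77
Installment 7: $127.77 +$3.32 interest = $131.09; pay $21.85 → $109.24
Installment 8: $109.24 +$2.84 interest = $112.08; pay $22.42 → $89.66
Installment 9: $89.66 +$2.33 interest = $91.99; pay $23.00 → $68.99
Installment 10: $68.99 +$1.79 interest = $70.78; pay $23.59 → $47.19
Installment 11: $47.19 +$1.23 interest = $48.42; pay $24.21 → $24.21
Installment 12: $24.21 +$0.63 interest = $24.84; pay $24.84 → $0.00

$24.84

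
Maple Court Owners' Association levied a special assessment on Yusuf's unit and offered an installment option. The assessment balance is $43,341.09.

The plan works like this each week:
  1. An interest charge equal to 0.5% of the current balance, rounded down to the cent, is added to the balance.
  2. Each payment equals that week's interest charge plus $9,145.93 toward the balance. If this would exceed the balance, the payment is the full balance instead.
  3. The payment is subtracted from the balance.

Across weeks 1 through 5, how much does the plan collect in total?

$43,967.29

# | Opening | Interest | Payment | End bal
1 | $43,341.09 | $216.70 | $9,362.63 | $34,195.16
2 | $34,195.16 | $170.97 | $9,316.90 | $25,049.23
3 | $25,049.23 | $125.24 | $9,271.17 | $15,903.30
4 | $15,903.30 | $79.51 | $9,225.44 | $6,757.37
5 | $6,757.37 | $33.78 | $6,791.15 | $0.00
Total paid: $43,967.29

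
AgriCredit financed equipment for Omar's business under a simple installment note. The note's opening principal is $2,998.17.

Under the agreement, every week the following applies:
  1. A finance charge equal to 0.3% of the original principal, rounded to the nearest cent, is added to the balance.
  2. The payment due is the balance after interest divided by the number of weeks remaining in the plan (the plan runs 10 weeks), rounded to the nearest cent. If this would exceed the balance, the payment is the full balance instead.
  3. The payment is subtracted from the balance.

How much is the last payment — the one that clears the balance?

$326.15

# | Opening | Interest | Payment | End bal
1 | $2,998.17 | $8.99 | $300.72 | $2,706.44
2 | $2,706.44 | $8.99 | $301.71 | $2,413.72
3 | $2,413.72 | $8.99 | $302.84 | $2,119.87
4 | $2,119.87 | $8.99 | $304.12 | $1,824.74
5 | $1,824.74 | $8.99 | $305.62 | $1,528.11
6 | $1,528.11 | $8.99 | $307.42 | $1,229.68
7 | $1,229.68 | $8.99 | $309.67 | $929.00
8 | $929.00 | $8.99 | $312.66 | $625.33
9 | $625.33 | $8.99 | $317.16 | $317.16
10 | $317.16 | $8.99 | $326.15 | $0.00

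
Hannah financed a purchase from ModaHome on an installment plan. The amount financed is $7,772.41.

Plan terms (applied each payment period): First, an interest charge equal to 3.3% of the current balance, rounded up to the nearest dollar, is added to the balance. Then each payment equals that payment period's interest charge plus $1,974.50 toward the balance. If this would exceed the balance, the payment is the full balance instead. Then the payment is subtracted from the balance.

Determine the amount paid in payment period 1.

$2,231.50

# | Opening | Interest | Payment | End bal
1 | $7,772.41 | $257.00 | $2,231.50 | $5,797.91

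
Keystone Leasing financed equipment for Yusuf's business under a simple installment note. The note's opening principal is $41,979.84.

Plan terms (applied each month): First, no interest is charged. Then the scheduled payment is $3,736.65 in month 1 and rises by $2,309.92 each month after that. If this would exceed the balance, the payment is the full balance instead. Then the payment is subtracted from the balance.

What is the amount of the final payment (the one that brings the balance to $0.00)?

Month 1: $41,979.84 − $3,736.65 → $38,243.19
Month 2: $38,243.19 − $6,046.57 → $32,196.62
Month 3: $32,196.62 − $8,356.49 → $23,840.13
Month 4: $23,840.13 − $10,666.41 → $13,173.72
Month 5: $13,173.72 − $12,976.33 → $197.39
Month 6: $197.39 − $197.39 → $0.00

$197.39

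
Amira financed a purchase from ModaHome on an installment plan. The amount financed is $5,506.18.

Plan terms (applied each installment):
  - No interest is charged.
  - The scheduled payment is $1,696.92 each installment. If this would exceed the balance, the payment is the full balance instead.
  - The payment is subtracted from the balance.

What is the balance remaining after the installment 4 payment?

$0.00

Installment 1: opening $5,506.18; payment $1,696.92; balance $3,809.26
Installment 2: opening $3,809.26; payment $1,696.92; balance $2,112.34
Installment 3: opening $2,112.34; payment $1,696.92; balance $415.42
Installment 4: opening $415.42; payment $415.42; balance $0.00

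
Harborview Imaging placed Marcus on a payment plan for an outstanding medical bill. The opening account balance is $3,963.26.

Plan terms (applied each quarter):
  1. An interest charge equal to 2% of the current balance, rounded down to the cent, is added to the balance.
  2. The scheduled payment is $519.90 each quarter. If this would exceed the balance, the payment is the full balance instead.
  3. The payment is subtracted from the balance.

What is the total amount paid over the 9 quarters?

$4,344.09

Quarter 1: opening $3,963.26; interest $79.26 → $4,042.52; payment $519.90; balance $3,522.62
Quarter 2: opening $3,522.62; interest $70.45 → $3,593.07; payment $519.90; balance $3,073.17
Quarter 3: opening $3,073.17; interest $61.46 → $3,134.63; payment $519.90; balance $2,614.73
Quarter 4: opening $2,614.73; interest $52.29 → $2,667.02; payment $519.90; balance $2,147.12
Quarter 5: opening $2,147.12; interest $42.94 → $2,190.06; payment $519.90; balance $1,670.16
Quarter 6: opening $1,670.16; interest $33.40 → $1,703.56; payment $519.90; balance $1,183.66
Quarter 7: opening $1,183.66; interest $23.67 → $1,207.33; payment $519.90; balance $687.43
Quarter 8: opening $687.43; interest $13.74 → $701.17; payment $519.90; balance $181.27
Quarter 9: opening $181.27; interest $3.62 → $184.89; payment $184.89; balance $0.00
Total paid: $4,344.09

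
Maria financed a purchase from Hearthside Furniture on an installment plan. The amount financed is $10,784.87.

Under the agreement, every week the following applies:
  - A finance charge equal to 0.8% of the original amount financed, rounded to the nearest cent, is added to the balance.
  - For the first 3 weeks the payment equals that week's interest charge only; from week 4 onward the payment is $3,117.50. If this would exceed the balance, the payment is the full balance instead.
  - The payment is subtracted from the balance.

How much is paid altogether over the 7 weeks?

Week 1: $10,784.87 +$86.28 interest = $10,871.15; pay $86.28 → $10,784.87
Week 2: $10,784.87 +$86.28 interest = $10,871.15; pay $86.28 → $10,784.87
Week 3: $10,784.87 +$86.28 interest = $10,871.15; pay $86.28 → $10,784.87
Week 4: $10,784.87 +$86.28 interest = $10,871.15; pay $3,117.50 → $7,753.65
Week 5: $7,753.65 +$86.28 interest = $7,839.93; pay $3,117.50 → $4,722.43
Week 6: $4,722.43 +$86.28 interest = $4,808.71; pay $3,117.50 → $1,691.21
Week 7: $1,691.21 +$86.28 interest = $1,777.49; pay $1,777.49 → $0.00
Total paid: $11,388.83

$11,388.83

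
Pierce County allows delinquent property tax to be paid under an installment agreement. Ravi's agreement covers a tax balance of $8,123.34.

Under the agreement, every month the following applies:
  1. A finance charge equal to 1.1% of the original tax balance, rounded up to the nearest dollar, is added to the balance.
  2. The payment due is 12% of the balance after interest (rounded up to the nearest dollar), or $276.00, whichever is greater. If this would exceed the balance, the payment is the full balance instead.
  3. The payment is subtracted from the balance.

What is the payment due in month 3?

$784.00

Month 1: $8,123.34 +$90.00 interest = $8,213.34; pay $986.00 → $7,227.34
Month 2: $7,227.34 +$90.00 interest = $7,317.34; pay $879.00 → $6,438.34
Month 3: $6,438.34 +$90.00 interest = $6,528.34; pay $784.00 → $5,744.34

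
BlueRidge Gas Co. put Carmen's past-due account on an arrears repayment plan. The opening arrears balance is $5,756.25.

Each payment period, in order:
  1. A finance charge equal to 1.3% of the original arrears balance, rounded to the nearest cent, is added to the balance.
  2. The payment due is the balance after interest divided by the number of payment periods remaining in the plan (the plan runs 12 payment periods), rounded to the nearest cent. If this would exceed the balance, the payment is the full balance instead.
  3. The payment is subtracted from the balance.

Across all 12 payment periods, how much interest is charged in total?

# | Opening | Interest | Payment | End bal
1 | $5,756.25 | $74.83 | $485.92 | $5,345.16
2 | $5,345.16 | $74.83 | $492.73 | $4,927.26
3 | $4,927.26 | $74.83 | $500.21 | $4,501.88
4 | $4,501.88 | $74.83 | $508.52 | $4,068.19
5 | $4,068.19 | $74.83 | $517.88 | $3,625.14
6 | $3,625.14 | $74.83 | $528.57 | $3,171.40
7 | $3,171.40 | $74.83 | $541.04 | $2,705.19
8 | $2,705.19 | $74.83 | $556.00 | $2,224.02
9 | $2,224.02 | $74.83 | $574.71 | $1,724.14
10 | $1,724.14 | $74.83 | $599.66 | $1,199.31
11 | $1,199.31 | $74.83 | $637.07 | $637.07
12 | $637.07 | $74.83 | $711.90 | $0.00
Total interest: $74.83 + $74.83 + $74.83 + $74.83 + $74.83 + $74.83 + $74.83 + $74.83 + $74.83 + $74.83 + $74.83 + $74.83 = $897.96

$897.96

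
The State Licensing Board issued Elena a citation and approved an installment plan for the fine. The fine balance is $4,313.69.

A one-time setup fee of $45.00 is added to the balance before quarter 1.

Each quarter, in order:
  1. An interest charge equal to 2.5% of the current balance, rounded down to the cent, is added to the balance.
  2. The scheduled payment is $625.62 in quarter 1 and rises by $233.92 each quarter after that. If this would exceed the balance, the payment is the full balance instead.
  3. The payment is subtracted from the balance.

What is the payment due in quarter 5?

Quarter 1: $4,358.69 +$108.96 interest = $4,467.65; pay $625.62 → $3,842.03
Quarter 2: $3,842.03 +$96.05 interest = $3,938.08; pay $859.54 → $3,078.54
Quarter 3: $3,078.54 +$76.96 interest = $3,155.50; pay $1,093.46 → $2,062.04
Quarter 4: $2,062.04 +$51.55 interest = $2,113.59; pay $1,327.38 → $786.21
Quarter 5: $786.21 +$19.65 interest = $805.86; pay $805.86 → $0.00

$805.86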